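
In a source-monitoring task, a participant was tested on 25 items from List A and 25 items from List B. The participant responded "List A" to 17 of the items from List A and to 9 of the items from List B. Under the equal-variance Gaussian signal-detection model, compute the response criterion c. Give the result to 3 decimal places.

H = 17/25 = 0.6800
FA = 9/25 = 0.3600
Φ⁻¹(H) = Φ⁻¹(0.6800) = 0.4677
Φ⁻¹(FA) = Φ⁻¹(0.3600) = -0.3585
c = −½·[z(H) + z(FA)] = −0.5 × (0.4677 + (-0.3585)) = -0.0546
c < 0: the participant has a liberal response bias.

c = -0.055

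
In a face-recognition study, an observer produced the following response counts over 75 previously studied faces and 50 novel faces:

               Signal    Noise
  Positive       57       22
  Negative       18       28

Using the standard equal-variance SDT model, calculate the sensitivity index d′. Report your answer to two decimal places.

H = 57/75 = 0.7600
FA = 22/50 = 0.4400
z(0.7600) = 0.7063, z(0.4400) = -0.1510
d' = z(H) − z(FA) = 0.7063 − (-0.1510) = 0.8573

d′ = 0.86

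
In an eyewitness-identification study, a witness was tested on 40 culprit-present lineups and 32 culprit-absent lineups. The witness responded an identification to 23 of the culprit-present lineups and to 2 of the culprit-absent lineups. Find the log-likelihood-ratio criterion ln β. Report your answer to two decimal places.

ln β = 1.16

H = 23/40 = 0.5750
FA = 2/32 = 0.0625
z(0.5750) = 0.189, z(0.0625) = -1.534
ln β = −½·[z(H)² − z(FA)²] = −0.5 × (0.036 − 2.353) = 1.1585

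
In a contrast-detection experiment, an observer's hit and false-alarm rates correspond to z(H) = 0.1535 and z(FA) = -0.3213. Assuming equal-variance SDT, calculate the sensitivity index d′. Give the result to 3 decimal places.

d′ = 0.475

d' = z(H) − z(FA) = 0.1535 − (-0.3213) = 0.4748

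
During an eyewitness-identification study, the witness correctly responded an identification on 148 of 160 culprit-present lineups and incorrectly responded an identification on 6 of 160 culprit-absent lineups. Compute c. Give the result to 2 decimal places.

H = 148/160 = 0.9250
FA = 6/160 = 0.0375
z(0.9250) = 1.4395, z(0.0375) = -1.7805
c = −½·[z(H) + z(FA)] = −0.5 × (1.4395 + (-1.7805)) = 0.1705
c > 0: the witness has a conservative response bias.

c = 0.17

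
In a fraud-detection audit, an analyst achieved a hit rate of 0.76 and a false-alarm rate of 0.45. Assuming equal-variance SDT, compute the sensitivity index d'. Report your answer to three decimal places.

d' = 0.832

Φ⁻¹(0.76) = 0.7063, Φ⁻¹(0.45) = -0.1257
d' = z(H) − z(FA) = 0.7063 − (-0.1257) = 0.8320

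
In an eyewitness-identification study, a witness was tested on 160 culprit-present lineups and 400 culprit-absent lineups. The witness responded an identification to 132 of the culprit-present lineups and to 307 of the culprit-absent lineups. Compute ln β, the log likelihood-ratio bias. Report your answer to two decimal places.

H = 132/160 = 0.8250
FA = 307/400 = 0.7675
Φ⁻¹(H) = Φ⁻¹(0.8250) = 0.935
Φ⁻¹(FA) = Φ⁻¹(0.7675) = 0.731
ln β = −½·[z(H)² − z(FA)²] = −0.5 × (0.874 − 0.534) = -0.170

ln β = -0.17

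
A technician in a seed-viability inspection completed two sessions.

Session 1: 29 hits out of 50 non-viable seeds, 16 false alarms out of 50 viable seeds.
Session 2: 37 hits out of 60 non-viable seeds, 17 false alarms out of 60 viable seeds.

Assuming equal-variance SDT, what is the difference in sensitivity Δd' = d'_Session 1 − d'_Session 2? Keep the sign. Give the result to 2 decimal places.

Δd' = -0.20

Session 1: z(0.5800) = 0.202, z(0.3200) = -0.468, d' = 0.670
Session 2: z(0.6167) = 0.297, z(0.2833) = -0.573, d' = 0.870
Δd' = d'_Session 1 − d'_Session 2 = 0.670 − 0.870 = -0.200
Session 2 has the higher sensitivity.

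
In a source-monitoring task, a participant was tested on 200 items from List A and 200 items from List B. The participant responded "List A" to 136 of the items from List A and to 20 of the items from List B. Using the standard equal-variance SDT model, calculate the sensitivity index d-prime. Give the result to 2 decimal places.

d-prime = 1.75

H = 136/200 = 0.6800
FA = 20/200 = 0.1000
Φ⁻¹(H) = Φ⁻¹(0.6800) = 0.4677
Φ⁻¹(FA) = Φ⁻¹(0.1000) = -1.2816
d' = z(H) − z(FA) = 0.4677 − (-1.2816) = 1.7493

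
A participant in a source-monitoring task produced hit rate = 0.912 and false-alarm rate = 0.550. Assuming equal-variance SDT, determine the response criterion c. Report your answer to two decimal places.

z(0.912) = 1.3532, z(0.550) = 0.1257
c = −½·[z(H) + z(FA)] = −0.5 × (1.3532 + 0.1257) = -0.73945
c < 0: the participant has a liberal response bias.

c = -0.74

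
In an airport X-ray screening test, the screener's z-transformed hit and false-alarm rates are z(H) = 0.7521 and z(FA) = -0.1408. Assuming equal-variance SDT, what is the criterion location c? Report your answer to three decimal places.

c = −½·[z(H) + z(FA)] = −½·(0.7521 + (-0.1408)) = -0.30565

c = -0.306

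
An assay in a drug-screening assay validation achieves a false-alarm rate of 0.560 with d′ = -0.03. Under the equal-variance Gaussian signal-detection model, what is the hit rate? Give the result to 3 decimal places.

z(false-alarm rate) = z(0.560) = 0.1510
z(H) = z(FA) + d' = 0.1510 + (-0.03) = 0.1210
hit rate = Φ(0.1210) = 0.5482

hit rate = 0.548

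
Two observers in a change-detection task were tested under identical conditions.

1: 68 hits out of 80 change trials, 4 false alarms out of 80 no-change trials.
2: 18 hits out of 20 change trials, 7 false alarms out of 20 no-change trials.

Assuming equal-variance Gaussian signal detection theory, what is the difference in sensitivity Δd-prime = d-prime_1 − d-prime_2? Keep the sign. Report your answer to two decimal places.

Δd-prime = 1.01

1: z(0.8500) = 1.036, z(0.0500) = -1.645, d' = 2.681
2: z(0.9000) = 1.282, z(0.3500) = -0.385, d' = 1.667
Δd' = d'_1 − d'_2 = 2.681 − 1.667 = 1.014
1 has the higher sensitivity.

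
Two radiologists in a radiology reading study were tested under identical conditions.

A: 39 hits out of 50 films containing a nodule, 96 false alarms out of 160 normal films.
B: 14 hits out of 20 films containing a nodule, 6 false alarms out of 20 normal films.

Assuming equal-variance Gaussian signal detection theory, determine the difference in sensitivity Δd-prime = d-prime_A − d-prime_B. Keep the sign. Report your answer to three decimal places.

Δd-prime = -0.530

A: z(0.7800) = 0.7722, z(0.6000) = 0.2533, d' = 0.5189
B: z(0.7000) = 0.5244, z(0.3000) = -0.5244, d' = 1.0488
Δd' = d'_A − d'_B = 0.5189 − 1.0488 = -0.5299
B has the higher sensitivity.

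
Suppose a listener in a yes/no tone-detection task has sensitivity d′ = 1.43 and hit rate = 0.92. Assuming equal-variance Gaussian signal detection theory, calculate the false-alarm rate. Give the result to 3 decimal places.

false-alarm rate = 0.490

z(hit rate) = z(0.92) = 1.4051
z(FA) = z(H) − d' = 1.4051 − 1.43 = -0.0249
false-alarm rate = Φ(-0.0249) = 0.4901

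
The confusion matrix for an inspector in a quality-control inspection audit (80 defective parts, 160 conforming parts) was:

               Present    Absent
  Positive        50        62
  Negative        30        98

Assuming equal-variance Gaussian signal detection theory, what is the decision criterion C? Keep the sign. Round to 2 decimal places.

C = -0.02

H = 50/80 = 0.6250
FA = 62/160 = 0.3875
z(H) = z(0.6250) = 0.3186
z(FA) = z(0.3875) = -0.2858
c = −½·[z(H) + z(FA)] = −0.5 × (0.3186 + (-0.2858)) = -0.0164
c < 0: the inspector has a liberal response bias.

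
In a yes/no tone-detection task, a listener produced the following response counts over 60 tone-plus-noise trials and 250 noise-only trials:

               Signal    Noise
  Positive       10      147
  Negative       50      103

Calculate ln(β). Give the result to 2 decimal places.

H = 10/60 = 0.1667
FA = 147/250 = 0.5880
z(0.1667) = -0.967, z(0.5880) = 0.222
ln β = −½·[z(H)² − z(FA)²] = −0.5 × (0.935 − 0.049) = -0.443

ln β = -0.44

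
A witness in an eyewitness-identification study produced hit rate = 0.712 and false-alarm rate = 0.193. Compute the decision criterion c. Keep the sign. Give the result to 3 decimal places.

z(0.712) = 0.5592, z(0.193) = -0.8669
c = −½·[z(H) + z(FA)] = −0.5 × (0.5592 + (-0.8669)) = 0.15385

c = 0.154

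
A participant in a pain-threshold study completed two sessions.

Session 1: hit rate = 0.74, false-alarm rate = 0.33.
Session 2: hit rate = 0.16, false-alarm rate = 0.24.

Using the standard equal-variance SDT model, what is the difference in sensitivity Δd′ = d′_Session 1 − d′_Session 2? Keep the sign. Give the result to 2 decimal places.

Δd′ = 1.37

Session 1: z(0.74) = 0.643, z(0.33) = -0.440, d' = 1.083
Session 2: z(0.16) = -0.994, z(0.24) = -0.706, d' = -0.288
Δd' = d'_Session 1 − d'_Session 2 = 1.083 − (-0.288) = 1.371
Session 1 has the higher sensitivity.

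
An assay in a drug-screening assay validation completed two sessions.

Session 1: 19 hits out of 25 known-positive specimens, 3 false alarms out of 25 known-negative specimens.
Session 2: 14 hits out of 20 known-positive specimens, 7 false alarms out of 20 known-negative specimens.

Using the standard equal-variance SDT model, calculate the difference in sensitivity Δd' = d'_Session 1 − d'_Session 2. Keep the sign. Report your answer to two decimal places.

Session 1: z(0.7600) = 0.706, z(0.1200) = -1.175, d' = 1.881
Session 2: z(0.7000) = 0.524, z(0.3500) = -0.385, d' = 0.909
Δd' = d'_Session 1 − d'_Session 2 = 1.881 − 0.909 = 0.972
Session 1 has the higher sensitivity.

Δd' = 0.97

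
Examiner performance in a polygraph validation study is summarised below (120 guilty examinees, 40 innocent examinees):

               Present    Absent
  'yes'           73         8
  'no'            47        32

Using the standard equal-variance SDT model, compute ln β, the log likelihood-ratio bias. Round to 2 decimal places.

H = 73/120 = 0.6083
FA = 8/40 = 0.2000
z(H) = z(0.6083) = 0.275
z(FA) = z(0.2000) = -0.842
ln β = −½·[z(H)² − z(FA)²] = −0.5 × (0.076 − 0.709) = 0.3165

ln β = 0.32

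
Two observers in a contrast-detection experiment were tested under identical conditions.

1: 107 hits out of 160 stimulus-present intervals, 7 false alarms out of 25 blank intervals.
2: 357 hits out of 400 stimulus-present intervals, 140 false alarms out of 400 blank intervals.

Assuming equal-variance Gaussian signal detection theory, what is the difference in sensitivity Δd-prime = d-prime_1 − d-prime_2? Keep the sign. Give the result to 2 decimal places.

1: z(0.6687) = 0.436, z(0.2800) = -0.583, d' = 1.019
2: z(0.8925) = 1.240, z(0.3500) = -0.385, d' = 1.625
Δd' = d'_1 − d'_2 = 1.019 − 1.625 = -0.606
2 has the higher sensitivity.

Δd-prime = -0.61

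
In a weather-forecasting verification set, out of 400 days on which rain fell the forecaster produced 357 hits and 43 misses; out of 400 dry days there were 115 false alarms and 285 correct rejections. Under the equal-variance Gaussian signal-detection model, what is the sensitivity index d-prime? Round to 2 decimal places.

H = 357/400 = 0.8925
FA = 115/400 = 0.2875
z(0.8925) = 1.2399, z(0.2875) = -0.5607
d' = z(H) − z(FA) = 1.2399 − (-0.5607) = 1.8006

d-prime = 1.80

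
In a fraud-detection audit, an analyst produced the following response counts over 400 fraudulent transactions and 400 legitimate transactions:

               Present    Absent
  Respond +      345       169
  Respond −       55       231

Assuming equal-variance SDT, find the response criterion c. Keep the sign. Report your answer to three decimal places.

c = -0.448

H = 345/400 = 0.8625
FA = 169/400 = 0.4225
z(H) = z(0.8625) = 1.0916
z(FA) = z(0.4225) = -0.1955
c = −½·[z(H) + z(FA)] = −0.5 × (1.0916 + (-0.1955)) = -0.44805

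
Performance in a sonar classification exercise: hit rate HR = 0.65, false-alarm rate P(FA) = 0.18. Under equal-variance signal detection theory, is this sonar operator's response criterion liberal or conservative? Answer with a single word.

z(H) = 0.385, z(FA) = -0.915
c = −½·(z(H) + z(FA)) = 0.265
c > 0 → conservative criterion (biased toward responding “no”).

conservative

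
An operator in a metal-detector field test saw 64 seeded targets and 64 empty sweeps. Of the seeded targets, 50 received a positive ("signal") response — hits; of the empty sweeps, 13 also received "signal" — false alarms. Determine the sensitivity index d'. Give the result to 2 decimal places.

d' = 1.61

H = 50/64 = 0.7812
FA = 13/64 = 0.2031
Φ⁻¹(0.7812) = 0.776, Φ⁻¹(0.2031) = -0.831
d' = z(H) − z(FA) = 0.776 − (-0.831) = 1.607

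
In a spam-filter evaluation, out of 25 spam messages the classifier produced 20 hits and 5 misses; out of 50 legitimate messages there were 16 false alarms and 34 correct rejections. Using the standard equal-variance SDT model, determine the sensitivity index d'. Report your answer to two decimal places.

d' = 1.31

H = 20/25 = 0.8000
FA = 16/50 = 0.3200
z(H) = 0.8416
z(FA) = -0.4677
d' = z(H) − z(FA) = 0.8416 − (-0.4677) = 1.3093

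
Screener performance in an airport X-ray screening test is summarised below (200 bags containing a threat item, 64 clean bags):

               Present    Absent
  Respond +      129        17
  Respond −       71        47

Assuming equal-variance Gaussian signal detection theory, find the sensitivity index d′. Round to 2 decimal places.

H = 129/200 = 0.6450
FA = 17/64 = 0.2656
Φ⁻¹(H) = 0.372
Φ⁻¹(FA) = -0.626
d' = z(H) − z(FA) = 0.372 − (-0.626) = 0.998

d′ = 1.00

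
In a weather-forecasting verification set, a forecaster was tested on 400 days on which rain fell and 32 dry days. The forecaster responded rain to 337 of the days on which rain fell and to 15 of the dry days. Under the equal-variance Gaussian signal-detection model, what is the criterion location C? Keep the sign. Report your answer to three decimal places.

C = -0.463

H = 337/400 = 0.8425
FA = 15/32 = 0.4688
Φ⁻¹(H) = Φ⁻¹(0.8425) = 1.0048
Φ⁻¹(FA) = Φ⁻¹(0.4688) = -0.0783
c = −½·[z(H) + z(FA)] = −0.5 × (1.0048 + (-0.0783)) = -0.46325
c < 0: the forecaster has a liberal response bias.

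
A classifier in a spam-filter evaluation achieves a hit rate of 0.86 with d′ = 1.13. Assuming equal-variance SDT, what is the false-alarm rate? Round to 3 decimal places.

false-alarm rate = 0.480

z(hit rate) = z(0.86) = 1.0803
z(FA) = z(H) − d' = 1.0803 − 1.13 = -0.0497
false-alarm rate = Φ(-0.0497) = 0.4802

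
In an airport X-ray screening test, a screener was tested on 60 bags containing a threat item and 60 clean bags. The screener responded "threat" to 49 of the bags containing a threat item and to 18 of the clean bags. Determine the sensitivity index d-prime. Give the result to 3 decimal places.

H = 49/60 = 0.8167
FA = 18/60 = 0.3000
z(0.8167) = 0.9029, z(0.3000) = -0.5244
d' = z(H) − z(FA) = 0.9029 − (-0.5244) = 1.4273

d-prime = 1.427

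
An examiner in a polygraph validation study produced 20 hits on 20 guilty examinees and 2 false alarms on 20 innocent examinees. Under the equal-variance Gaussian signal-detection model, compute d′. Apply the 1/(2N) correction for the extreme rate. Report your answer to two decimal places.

d′ = 3.24

The hit rate is 20/20 = 1, so apply the 1/(2N) correction: H → 1 − 1/(2·20) = 0.97500.
z(H) = z(0.97500) = 1.960
z(FA) = z(0.10000) = -1.282
d' = 1.960 − (-1.282) = 3.242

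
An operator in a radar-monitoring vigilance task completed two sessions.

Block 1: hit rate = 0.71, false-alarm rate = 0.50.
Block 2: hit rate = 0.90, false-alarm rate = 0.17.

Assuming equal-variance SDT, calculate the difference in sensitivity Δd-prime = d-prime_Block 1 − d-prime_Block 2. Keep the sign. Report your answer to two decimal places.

Block 1: z(0.71) = 0.553, z(0.50) = 0.000, d' = 0.553
Block 2: z(0.90) = 1.282, z(0.17) = -0.954, d' = 2.236
Δd' = d'_Block 1 − d'_Block 2 = 0.553 − 2.236 = -1.683
Block 2 has the higher sensitivity.

Δd-prime = -1.68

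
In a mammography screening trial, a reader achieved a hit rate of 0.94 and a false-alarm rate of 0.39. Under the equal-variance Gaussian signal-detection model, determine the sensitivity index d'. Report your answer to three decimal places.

Φ⁻¹(0.94) = 1.5548, Φ⁻¹(0.39) = -0.2793
d' = z(H) − z(FA) = 1.5548 − (-0.2793) = 1.8341

d' = 1.834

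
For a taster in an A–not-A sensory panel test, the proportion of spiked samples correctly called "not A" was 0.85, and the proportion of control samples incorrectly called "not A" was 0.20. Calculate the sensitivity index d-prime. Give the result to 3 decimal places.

d-prime = 1.878

Φ⁻¹(0.85) = 1.0364, Φ⁻¹(0.20) = -0.8416
d' = z(H) − z(FA) = 1.0364 − (-0.8416) = 1.8780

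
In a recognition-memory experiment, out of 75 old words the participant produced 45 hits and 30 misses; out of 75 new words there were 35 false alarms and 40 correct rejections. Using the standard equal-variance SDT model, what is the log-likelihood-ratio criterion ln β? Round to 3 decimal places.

H = 45/75 = 0.6000
FA = 35/75 = 0.4667
z(H) = 0.2533
z(FA) = -0.0836
ln β = −½·[z(H)² − z(FA)²] = −0.5 × (0.0642 − 0.0070) = -0.0286

ln β = -0.029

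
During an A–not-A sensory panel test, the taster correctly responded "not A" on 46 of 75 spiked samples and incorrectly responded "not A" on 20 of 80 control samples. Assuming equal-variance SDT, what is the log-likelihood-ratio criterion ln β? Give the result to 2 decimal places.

ln β = 0.19

H = 46/75 = 0.6133
FA = 20/80 = 0.2500
z(H) = z(0.6133) = 0.288
z(FA) = z(0.2500) = -0.674
ln β = −½·[z(H)² − z(FA)²] = −0.5 × (0.083 − 0.454) = 0.1855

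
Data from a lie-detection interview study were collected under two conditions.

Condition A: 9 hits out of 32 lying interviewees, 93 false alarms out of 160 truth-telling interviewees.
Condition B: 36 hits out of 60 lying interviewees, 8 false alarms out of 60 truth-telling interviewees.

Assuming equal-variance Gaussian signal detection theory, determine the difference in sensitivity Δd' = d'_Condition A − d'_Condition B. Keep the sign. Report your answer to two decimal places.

Δd' = -2.15

Condition A: z(0.2812) = -0.579, z(0.5813) = 0.205, d' = -0.784
Condition B: z(0.6000) = 0.253, z(0.1333) = -1.111, d' = 1.364
Δd' = d'_Condition A − d'_Condition B = -0.784 − 1.364 = -2.148
Condition B has the higher sensitivity.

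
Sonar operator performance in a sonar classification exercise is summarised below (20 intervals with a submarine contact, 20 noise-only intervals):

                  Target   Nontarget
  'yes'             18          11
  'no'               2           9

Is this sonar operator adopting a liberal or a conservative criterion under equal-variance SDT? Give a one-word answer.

liberal

z(H) = 1.282, z(FA) = 0.126
c = −½·(z(H) + z(FA)) = -0.704
c < 0 → liberal criterion (biased toward responding “yes”).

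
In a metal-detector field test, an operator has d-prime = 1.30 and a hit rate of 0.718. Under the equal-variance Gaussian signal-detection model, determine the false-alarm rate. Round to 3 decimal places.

false-alarm rate = 0.235

z(hit rate) = z(0.718) = 0.5769
z(FA) = z(H) − d' = 0.5769 − 1.30 = -0.7231
false-alarm rate = Φ(-0.7231) = 0.2348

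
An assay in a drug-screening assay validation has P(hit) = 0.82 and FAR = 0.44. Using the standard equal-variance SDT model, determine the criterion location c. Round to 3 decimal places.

c = -0.382

z(H) = 0.9154
z(FA) = -0.1510
c = −½·[z(H) + z(FA)] = −0.5 × (0.9154 + (-0.1510)) = -0.3822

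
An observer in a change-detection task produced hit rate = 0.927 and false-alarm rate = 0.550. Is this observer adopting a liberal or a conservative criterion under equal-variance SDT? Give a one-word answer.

liberal

z(H) = 1.454, z(FA) = 0.126
c = −½·(z(H) + z(FA)) = -0.790
c < 0 → liberal criterion (biased toward responding “yes”).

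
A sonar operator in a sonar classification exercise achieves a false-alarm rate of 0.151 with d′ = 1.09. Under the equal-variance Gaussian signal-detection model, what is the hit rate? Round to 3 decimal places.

hit rate = 0.523

z(false-alarm rate) = z(0.151) = -1.0322
z(H) = z(FA) + d' = -1.0322 + 1.09 = 0.0578
hit rate = Φ(0.0578) = 0.5230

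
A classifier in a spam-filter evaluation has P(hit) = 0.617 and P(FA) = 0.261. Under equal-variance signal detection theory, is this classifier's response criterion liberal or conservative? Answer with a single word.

z(H) = 0.298, z(FA) = -0.640
c = −½·(z(H) + z(FA)) = 0.171
c > 0 → conservative criterion (biased toward responding “no”).

conservative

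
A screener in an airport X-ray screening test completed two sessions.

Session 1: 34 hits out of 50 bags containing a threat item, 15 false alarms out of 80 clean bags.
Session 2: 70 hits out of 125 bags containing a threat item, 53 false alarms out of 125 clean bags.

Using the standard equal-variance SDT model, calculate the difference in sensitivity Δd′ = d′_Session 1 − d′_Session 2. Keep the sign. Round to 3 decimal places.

Δd′ = 1.012

Session 1: z(0.6800) = 0.4677, z(0.1875) = -0.8871, d' = 1.3548
Session 2: z(0.5600) = 0.1510, z(0.4240) = -0.1917, d' = 0.3427
Δd' = d'_Session 1 − d'_Session 2 = 1.3548 − 0.3427 = 1.0121
Session 1 has the higher sensitivity.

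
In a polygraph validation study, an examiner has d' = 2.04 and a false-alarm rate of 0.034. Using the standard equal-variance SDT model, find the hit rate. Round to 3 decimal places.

hit rate = 0.585

z(false-alarm rate) = z(0.034) = -1.8250
z(H) = z(FA) + d' = -1.8250 + 2.04 = 0.2150
hit rate = Φ(0.2150) = 0.5851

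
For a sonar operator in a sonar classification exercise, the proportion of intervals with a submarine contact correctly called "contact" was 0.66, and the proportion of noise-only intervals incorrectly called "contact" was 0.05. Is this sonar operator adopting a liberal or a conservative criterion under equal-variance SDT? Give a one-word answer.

conservative

z(H) = 0.412, z(FA) = -1.645
c = −½·(z(H) + z(FA)) = 0.6165
c > 0 → conservative criterion (biased toward responding “no”).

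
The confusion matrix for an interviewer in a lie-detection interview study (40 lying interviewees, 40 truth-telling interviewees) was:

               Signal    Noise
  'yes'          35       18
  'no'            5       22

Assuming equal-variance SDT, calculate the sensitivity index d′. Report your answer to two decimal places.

d′ = 1.28

H = 35/40 = 0.8750
FA = 18/40 = 0.4500
z(H) = z(0.8750) = 1.150
z(FA) = z(0.4500) = -0.126
d' = z(H) − z(FA) = 1.150 − (-0.126) = 1.276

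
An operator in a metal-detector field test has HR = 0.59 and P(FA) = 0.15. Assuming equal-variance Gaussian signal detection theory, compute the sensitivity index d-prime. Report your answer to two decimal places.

z(H) = z(0.59) = 0.2275
z(FA) = z(0.15) = -1.0364
d' = z(H) − z(FA) = 0.2275 − (-1.0364) = 1.2639

d-prime = 1.26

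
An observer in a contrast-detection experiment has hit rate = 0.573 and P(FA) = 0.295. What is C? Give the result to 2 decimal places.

z(H) = z(0.573) = 0.184
z(FA) = z(0.295) = -0.539
c = −½·[z(H) + z(FA)] = −0.5 × (0.184 + (-0.539)) = 0.1775

C = 0.18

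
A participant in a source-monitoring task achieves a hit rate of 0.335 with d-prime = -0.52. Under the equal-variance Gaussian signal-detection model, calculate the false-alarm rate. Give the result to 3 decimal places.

z(hit rate) = z(0.335) = -0.4261
z(FA) = z(H) − d' = -0.4261 − (-0.52) = 0.0939
false-alarm rate = Φ(0.0939) = 0.5374

false-alarm rate = 0.537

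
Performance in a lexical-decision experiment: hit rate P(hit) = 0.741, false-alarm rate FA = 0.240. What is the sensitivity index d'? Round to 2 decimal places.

d' = 1.35

z(H) = z(0.741) = 0.646
z(FA) = z(0.240) = -0.706
d' = z(H) − z(FA) = 0.646 − (-0.706) = 1.352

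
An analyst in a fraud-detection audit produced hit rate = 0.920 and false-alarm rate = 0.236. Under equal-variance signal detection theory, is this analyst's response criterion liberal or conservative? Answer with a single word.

liberal

z(H) = 1.405, z(FA) = -0.719
c = −½·(z(H) + z(FA)) = -0.343
c < 0 → liberal criterion (biased toward responding “yes”).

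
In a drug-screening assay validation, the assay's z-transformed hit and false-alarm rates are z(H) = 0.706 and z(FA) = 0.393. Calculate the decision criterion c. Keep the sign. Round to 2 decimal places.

c = −½·[z(H) + z(FA)] = −½·(0.706 + 0.393) = -0.5495
c < 0: the assay has a liberal response bias.

c = -0.55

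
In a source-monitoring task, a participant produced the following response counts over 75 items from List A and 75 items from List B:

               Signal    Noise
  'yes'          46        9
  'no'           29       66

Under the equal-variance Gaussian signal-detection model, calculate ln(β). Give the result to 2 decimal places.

ln β = 0.65

H = 46/75 = 0.6133
FA = 9/75 = 0.1200
z(H) = 0.288
z(FA) = -1.175
ln β = −½·[z(H)² − z(FA)²] = −0.5 × (0.083 − 1.381) = 0.649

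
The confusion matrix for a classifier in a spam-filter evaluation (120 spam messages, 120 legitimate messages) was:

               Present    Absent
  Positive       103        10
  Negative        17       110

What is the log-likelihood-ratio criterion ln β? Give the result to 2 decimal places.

H = 103/120 = 0.8583
FA = 10/120 = 0.0833
z(H) = z(0.8583) = 1.073
z(FA) = z(0.0833) = -1.383
ln β = −½·[z(H)² − z(FA)²] = −0.5 × (1.151 − 1.913) = 0.381

ln β = 0.38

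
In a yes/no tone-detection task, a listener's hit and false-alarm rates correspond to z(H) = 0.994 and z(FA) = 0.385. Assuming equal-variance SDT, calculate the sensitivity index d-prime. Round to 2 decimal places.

d-prime = 0.61

d' = z(H) − z(FA) = 0.994 − 0.385 = 0.609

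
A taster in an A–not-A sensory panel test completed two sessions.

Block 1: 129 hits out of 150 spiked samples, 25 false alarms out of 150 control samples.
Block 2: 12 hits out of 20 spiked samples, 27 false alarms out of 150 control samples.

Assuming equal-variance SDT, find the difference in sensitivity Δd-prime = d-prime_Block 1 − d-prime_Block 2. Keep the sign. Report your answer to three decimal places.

Δd-prime = 0.879

Block 1: z(0.8600) = 1.0803, z(0.1667) = -0.9673, d' = 2.0476
Block 2: z(0.6000) = 0.2533, z(0.1800) = -0.9154, d' = 1.1687
Δd' = d'_Block 1 − d'_Block 2 = 2.0476 − 1.1687 = 0.8789
Block 1 has the higher sensitivity.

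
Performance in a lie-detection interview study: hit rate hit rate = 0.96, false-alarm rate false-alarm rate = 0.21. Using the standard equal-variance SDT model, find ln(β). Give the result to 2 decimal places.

ln β = -1.21

Φ⁻¹(0.96) = 1.751, Φ⁻¹(0.21) = -0.806
ln β = −½·[z(H)² − z(FA)²] = −0.5 × (3.066 − 0.650) = -1.208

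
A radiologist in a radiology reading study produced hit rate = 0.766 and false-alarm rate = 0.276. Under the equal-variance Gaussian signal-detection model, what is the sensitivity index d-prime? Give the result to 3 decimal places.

z(H) = 0.7257
z(FA) = -0.5948
d' = z(H) − z(FA) = 0.7257 − (-0.5948) = 1.3205

d-prime = 1.321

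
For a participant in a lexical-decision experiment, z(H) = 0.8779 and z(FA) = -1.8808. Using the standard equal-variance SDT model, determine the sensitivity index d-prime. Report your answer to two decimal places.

d' = z(H) − z(FA) = 0.8779 − (-1.8808) = 2.7587

d-prime = 2.76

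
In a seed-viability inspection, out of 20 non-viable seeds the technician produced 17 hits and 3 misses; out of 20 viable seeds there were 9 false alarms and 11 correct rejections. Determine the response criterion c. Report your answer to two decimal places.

H = 17/20 = 0.8500
FA = 9/20 = 0.4500
z(H) = z(0.8500) = 1.0364
z(FA) = z(0.4500) = -0.1257
c = −½·[z(H) + z(FA)] = −0.5 × (1.0364 + (-0.1257)) = -0.45535

c = -0.46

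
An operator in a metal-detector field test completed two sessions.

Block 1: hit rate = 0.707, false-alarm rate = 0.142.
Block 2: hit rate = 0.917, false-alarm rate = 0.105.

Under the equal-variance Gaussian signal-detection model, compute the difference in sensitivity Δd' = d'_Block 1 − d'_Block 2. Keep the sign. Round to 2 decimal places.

Δd' = -1.02

Block 1: z(0.707) = 0.545, z(0.142) = -1.071, d' = 1.616
Block 2: z(0.917) = 1.385, z(0.105) = -1.254, d' = 2.639
Δd' = d'_Block 1 − d'_Block 2 = 1.616 − 2.639 = -1.023
Block 2 has the higher sensitivity.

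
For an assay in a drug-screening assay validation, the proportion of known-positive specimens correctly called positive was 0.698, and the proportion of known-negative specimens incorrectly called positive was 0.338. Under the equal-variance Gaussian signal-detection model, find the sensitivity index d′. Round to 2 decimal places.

d′ = 0.94

z(H) = 0.5187
z(FA) = -0.4179
d' = z(H) − z(FA) = 0.5187 − (-0.4179) = 0.9366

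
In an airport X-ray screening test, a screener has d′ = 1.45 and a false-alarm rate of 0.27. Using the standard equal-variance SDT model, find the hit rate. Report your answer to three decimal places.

z(false-alarm rate) = z(0.27) = -0.6128
z(H) = z(FA) + d' = -0.6128 + 1.45 = 0.8372
hit rate = Φ(0.8372) = 0.7988

hit rate = 0.799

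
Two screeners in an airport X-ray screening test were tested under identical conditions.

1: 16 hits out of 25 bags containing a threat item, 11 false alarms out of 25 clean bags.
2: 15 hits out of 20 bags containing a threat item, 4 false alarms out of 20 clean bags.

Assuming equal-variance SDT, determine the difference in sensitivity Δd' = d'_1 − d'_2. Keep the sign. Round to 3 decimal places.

Δd' = -1.007

1: z(0.6400) = 0.3585, z(0.4400) = -0.1510, d' = 0.5095
2: z(0.7500) = 0.6745, z(0.2000) = -0.8416, d' = 1.5161
Δd' = d'_1 − d'_2 = 0.5095 − 1.5161 = -1.0066
2 has the higher sensitivity.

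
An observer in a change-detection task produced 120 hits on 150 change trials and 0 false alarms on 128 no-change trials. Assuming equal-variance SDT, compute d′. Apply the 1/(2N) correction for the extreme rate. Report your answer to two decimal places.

The false-alarm rate is 0/128 = 0, so apply the 1/(2N) correction: FA → 1/(2·128) = 0.00391.
z(H) = z(0.80000) = 0.842
z(FA) = z(0.00391) = -2.660
d' = 0.842 − (-2.660) = 3.502

d′ = 3.50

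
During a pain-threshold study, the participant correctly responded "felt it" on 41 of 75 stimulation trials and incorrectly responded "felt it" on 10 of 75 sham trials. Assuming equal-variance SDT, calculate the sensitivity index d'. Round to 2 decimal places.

d' = 1.23

H = 41/75 = 0.5467
FA = 10/75 = 0.1333
z(H) = z(0.5467) = 0.117
z(FA) = z(0.1333) = -1.111
d' = z(H) − z(FA) = 0.117 − (-1.111) = 1.228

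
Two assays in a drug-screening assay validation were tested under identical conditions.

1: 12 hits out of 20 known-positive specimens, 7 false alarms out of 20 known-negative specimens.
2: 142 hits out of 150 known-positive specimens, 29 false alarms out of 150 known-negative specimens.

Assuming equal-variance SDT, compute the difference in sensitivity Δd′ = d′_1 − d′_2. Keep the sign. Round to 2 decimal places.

1: z(0.6000) = 0.253, z(0.3500) = -0.385, d' = 0.638
2: z(0.9467) = 1.614, z(0.1933) = -0.866, d' = 2.480
Δd' = d'_1 − d'_2 = 0.638 − 2.480 = -1.842
2 has the higher sensitivity.

Δd′ = -1.84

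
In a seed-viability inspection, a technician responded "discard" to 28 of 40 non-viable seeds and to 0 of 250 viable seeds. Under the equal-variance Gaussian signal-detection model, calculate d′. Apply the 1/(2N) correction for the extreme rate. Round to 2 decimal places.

d′ = 3.40

The false-alarm rate is 0/250 = 0, so apply the 1/(2N) correction: FA → 1/(2·250) = 0.00200.
z(H) = z(0.70000) = 0.524
z(FA) = z(0.00200) = -2.878
d' = 0.524 − (-2.878) = 3.402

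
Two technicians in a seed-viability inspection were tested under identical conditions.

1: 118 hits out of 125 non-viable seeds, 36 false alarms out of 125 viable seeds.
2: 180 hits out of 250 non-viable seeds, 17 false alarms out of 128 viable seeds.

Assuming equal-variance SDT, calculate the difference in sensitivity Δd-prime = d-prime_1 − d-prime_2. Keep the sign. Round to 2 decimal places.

Δd-prime = 0.45

1: z(0.9440) = 1.589, z(0.2880) = -0.559, d' = 2.148
2: z(0.7200) = 0.583, z(0.1328) = -1.113, d' = 1.696
Δd' = d'_1 − d'_2 = 2.148 − 1.696 = 0.452
1 has the higher sensitivity.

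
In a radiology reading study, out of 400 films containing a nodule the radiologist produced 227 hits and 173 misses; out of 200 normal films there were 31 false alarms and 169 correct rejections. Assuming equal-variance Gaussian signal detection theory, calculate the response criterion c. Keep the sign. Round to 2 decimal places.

c = 0.42

H = 227/400 = 0.5675
FA = 31/200 = 0.1550
Φ⁻¹(0.5675) = 0.170, Φ⁻¹(0.1550) = -1.015
c = −½·[z(H) + z(FA)] = −0.5 × (0.170 + (-1.015)) = 0.4225
c > 0: the radiologist has a conservative response bias.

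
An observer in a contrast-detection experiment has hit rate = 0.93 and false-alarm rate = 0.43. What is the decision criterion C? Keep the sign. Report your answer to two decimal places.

z(H) = z(0.93) = 1.4758
z(FA) = z(0.43) = -0.1764
c = −½·[z(H) + z(FA)] = −0.5 × (1.4758 + (-0.1764)) = -0.6497

C = -0.65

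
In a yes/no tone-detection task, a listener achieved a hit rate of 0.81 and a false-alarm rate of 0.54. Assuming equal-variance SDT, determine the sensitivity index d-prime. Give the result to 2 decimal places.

d-prime = 0.78

Φ⁻¹(0.81) = 0.8779, Φ⁻¹(0.54) = 0.1004
d' = z(H) − z(FA) = 0.8779 − 0.1004 = 0.7775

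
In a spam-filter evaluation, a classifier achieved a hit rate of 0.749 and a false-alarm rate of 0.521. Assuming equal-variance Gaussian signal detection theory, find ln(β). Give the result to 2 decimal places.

ln β = -0.22

z(H) = z(0.749) = 0.671
z(FA) = z(0.521) = 0.053
ln β = −½·[z(H)² − z(FA)²] = −0.5 × (0.450 − 0.003) = -0.2235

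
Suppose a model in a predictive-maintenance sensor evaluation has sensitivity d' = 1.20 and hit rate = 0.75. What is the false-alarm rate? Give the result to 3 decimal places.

false-alarm rate = 0.300

z(hit rate) = z(0.75) = 0.6745
z(FA) = z(H) − d' = 0.6745 − 1.20 = -0.5255
false-alarm rate = Φ(-0.5255) = 0.2996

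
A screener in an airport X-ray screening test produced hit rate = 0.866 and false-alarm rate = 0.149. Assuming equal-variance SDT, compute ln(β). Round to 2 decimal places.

Φ⁻¹(H) = Φ⁻¹(0.866) = 1.108
Φ⁻¹(FA) = Φ⁻¹(0.149) = -1.041
ln β = −½·[z(H)² − z(FA)²] = −0.5 × (1.228 − 1.084) = -0.072

ln β = -0.07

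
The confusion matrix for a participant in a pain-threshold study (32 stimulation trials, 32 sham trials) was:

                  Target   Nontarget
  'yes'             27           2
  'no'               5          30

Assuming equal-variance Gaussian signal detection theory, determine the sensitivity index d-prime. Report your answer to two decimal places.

H = 27/32 = 0.8438
FA = 2/32 = 0.0625
Φ⁻¹(H) = 1.010
Φ⁻¹(FA) = -1.534
d' = z(H) − z(FA) = 1.010 − (-1.534) = 2.544

d-prime = 2.54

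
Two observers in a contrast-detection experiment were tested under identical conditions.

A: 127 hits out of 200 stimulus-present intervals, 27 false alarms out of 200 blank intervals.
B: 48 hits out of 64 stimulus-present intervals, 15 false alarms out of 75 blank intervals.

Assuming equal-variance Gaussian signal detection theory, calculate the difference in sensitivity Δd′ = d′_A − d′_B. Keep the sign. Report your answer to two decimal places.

A: z(0.6350) = 0.345, z(0.1350) = -1.103, d' = 1.448
B: z(0.7500) = 0.674, z(0.2000) = -0.842, d' = 1.516
Δd' = d'_A − d'_B = 1.448 − 1.516 = -0.068
B has the higher sensitivity.

Δd′ = -0.07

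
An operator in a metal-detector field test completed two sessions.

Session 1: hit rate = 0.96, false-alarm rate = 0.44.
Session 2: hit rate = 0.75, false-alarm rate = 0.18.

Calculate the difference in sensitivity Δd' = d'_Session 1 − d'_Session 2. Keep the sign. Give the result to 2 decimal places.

Δd' = 0.31

Session 1: z(0.96) = 1.751, z(0.44) = -0.151, d' = 1.902
Session 2: z(0.75) = 0.674, z(0.18) = -0.915, d' = 1.589
Δd' = d'_Session 1 − d'_Session 2 = 1.902 − 1.589 = 0.313
Session 1 has the higher sensitivity.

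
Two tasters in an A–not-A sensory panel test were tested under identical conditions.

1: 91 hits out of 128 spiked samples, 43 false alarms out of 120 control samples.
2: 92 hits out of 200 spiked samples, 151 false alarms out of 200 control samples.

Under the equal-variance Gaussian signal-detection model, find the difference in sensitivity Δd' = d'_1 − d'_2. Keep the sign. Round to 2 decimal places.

1: z(0.7109) = 0.556, z(0.3583) = -0.363, d' = 0.919
2: z(0.4600) = -0.100, z(0.7550) = 0.690, d' = -0.790
Δd' = d'_1 − d'_2 = 0.919 − (-0.790) = 1.709
1 has the higher sensitivity.

Δd' = 1.71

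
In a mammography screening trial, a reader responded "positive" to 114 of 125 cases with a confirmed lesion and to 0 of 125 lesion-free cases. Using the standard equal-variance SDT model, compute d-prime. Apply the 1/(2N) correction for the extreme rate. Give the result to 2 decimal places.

The false-alarm rate is 0/125 = 0, so apply the 1/(2N) correction: FA → 1/(2·125) = 0.00400.
z(H) = z(0.91200) = 1.353
z(FA) = z(0.00400) = -2.652
d' = 1.353 − (-2.652) = 4.005

d-prime = 4.01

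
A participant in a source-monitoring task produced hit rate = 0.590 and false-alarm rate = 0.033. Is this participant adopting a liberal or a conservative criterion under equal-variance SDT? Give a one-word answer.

z(H) = 0.228, z(FA) = -1.838
c = −½·(z(H) + z(FA)) = 0.805
c > 0 → conservative criterion (biased toward responding “no”).

conservative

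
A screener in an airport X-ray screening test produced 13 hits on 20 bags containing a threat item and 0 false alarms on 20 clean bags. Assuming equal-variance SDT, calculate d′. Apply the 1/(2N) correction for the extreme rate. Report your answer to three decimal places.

d′ = 2.345

The false-alarm rate is 0/20 = 0, so apply the 1/(2N) correction: FA → 1/(2·20) = 0.02500.
z(H) = z(0.65000) = 0.3853
z(FA) = z(0.02500) = -1.9600
d' = 0.3853 − (-1.9600) = 2.3453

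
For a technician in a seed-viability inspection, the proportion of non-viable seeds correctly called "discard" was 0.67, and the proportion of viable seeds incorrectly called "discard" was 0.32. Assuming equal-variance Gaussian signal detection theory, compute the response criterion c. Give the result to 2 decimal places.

Φ⁻¹(0.67) = 0.440, Φ⁻¹(0.32) = -0.468
c = −½·[z(H) + z(FA)] = −0.5 × (0.440 + (-0.468)) = 0.014
c > 0: the technician has a conservative response bias.

c = 0.01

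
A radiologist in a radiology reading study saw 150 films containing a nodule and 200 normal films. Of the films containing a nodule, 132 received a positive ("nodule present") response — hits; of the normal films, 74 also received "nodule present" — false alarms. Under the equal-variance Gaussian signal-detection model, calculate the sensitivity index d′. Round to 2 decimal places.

d′ = 1.51

H = 132/150 = 0.8800
FA = 74/200 = 0.3700
z(H) = z(0.8800) = 1.1750
z(FA) = z(0.3700) = -0.3319
d' = z(H) − z(FA) = 1.1750 − (-0.3319) = 1.5069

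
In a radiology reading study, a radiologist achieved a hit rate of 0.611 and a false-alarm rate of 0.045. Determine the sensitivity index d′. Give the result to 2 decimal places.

z(H) = z(0.611) = 0.2819
z(FA) = z(0.045) = -1.6954
d' = z(H) − z(FA) = 0.2819 − (-1.6954) = 1.9773

d′ = 1.98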